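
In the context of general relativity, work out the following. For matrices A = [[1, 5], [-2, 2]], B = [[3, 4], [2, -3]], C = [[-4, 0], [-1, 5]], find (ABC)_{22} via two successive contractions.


(ABC)_{22} = sum_m (AB)_{2m} C_{m2}. First compute row 2 of AB.
(AB)_{21} = -2*3 + 2*2 = -2
(AB)_{22} = -2*4 + 2*-3 = -14
Now contract with column 2 of C:
(AB)_{21} * C_{12} = -2 * 0 = 0
(AB)_{22} * C_{22} = -14 * 5 = -70
(ABC)_{22} = 0 + -70 = -70

-70


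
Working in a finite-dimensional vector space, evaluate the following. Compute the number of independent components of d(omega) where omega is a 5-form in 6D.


The exterior derivative of a p-form is a (p+1)-form.
Its number of independent components is C(n, p+1).
n = 6, p+1 = 6
C(6, 6) = 1

1


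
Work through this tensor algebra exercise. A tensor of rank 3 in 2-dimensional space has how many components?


The number of components of a rank-r tensor in d dimensions is d^r.
Here d = 2 and r = 3.
2^3 = 8

8


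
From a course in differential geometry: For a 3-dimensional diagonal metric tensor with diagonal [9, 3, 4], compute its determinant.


For a diagonal metric, the determinant is the product of diagonal entries.
Diagonal entries: 9, 3, 4
det(g) = 9 * 3 * 4 = 108

108


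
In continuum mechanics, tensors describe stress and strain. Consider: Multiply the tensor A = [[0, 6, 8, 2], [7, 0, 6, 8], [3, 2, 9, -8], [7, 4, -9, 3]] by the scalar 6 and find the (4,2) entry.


Scalar multiplication: (cA)_{ij} = c * A_{ij}.
c = 6
A_{42} = 4
(cA)_{42} = 6 * 4 = 24

24


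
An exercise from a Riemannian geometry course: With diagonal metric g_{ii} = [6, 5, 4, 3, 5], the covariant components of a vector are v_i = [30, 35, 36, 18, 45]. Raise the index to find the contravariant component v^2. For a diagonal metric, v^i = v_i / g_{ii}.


To raise an index with a diagonal metric: v^i = v_i / g_{ii}.
For index 2: v_2 = 35, g_{22} = 5
v^2 = 35 / 5 = 7

7


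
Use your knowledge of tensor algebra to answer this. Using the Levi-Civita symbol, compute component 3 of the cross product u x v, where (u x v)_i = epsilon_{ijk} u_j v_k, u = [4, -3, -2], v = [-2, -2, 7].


(u x v)_3 = sum_{j,k} epsilon_{3jk} u_j v_k. Only permutations of (1,2,3) contribute; the two non-zero terms are:
eps_{312} u_1 v_2 = 1 * 4 * -2 = -8
eps_{321} u_2 v_1 = -1 * -3 * -2 = -6
(u x v)_3 = -14

-14


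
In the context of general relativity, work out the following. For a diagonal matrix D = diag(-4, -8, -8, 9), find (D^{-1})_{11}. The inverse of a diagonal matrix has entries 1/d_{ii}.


For a diagonal matrix, the inverse has entries (D^{-1})_{ii} = 1/d_{ii}.
The diagonal entries are: d_{11} = -4, d_{22} = -8, d_{33} = -8, d_{44} = 9
We need (D^{-1})_{11} = 1/d_{11} = 1/-4 = -1/4

-1/4


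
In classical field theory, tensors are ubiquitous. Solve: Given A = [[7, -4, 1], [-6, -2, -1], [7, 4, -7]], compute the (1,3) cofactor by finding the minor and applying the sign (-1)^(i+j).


To find cofactor C_{13}, delete row 1 and column 3.
The resulting 2x2 submatrix is: [[-6, -2], [7, 4]]
Minor M_{13} = -6*4 - -2*7
  = -24 - -14 = -10
Sign = (-1)^(1+3) = (-1)^4 = 1
Cofactor C_{13} = 1 * -10 = -10

-10


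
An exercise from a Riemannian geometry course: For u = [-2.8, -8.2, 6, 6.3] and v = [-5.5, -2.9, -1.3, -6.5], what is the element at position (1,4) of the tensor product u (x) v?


The outer product entry T_{ij} = u_i * v_j.
We need i=1, j=4.
u_1 = -2.8, v_4 = -6.5
T_{1,4} = -2.8 * -6.5 = 18.2

18.2


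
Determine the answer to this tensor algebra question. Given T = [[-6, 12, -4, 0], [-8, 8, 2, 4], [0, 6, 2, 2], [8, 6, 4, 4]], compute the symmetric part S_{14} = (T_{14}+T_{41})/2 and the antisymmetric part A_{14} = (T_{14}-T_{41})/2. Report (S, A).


T_{14} = 0
T_{41} = 8
S_{14} = (0 + 8)/2 = 8/2 = 4
A_{14} = (0 - 8)/2 = -8/2 = -4
Check: S + A = 4 + -4 = 0 = T_{14}.

(4, -4)


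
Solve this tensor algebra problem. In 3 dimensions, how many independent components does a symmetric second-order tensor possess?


A symmetric rank-2 tensor in d dimensions has d(d+1)/2 independent components.
d = 3
d(d+1)/2 = 3 * 4 / 2 = 12 / 2 = 6

6


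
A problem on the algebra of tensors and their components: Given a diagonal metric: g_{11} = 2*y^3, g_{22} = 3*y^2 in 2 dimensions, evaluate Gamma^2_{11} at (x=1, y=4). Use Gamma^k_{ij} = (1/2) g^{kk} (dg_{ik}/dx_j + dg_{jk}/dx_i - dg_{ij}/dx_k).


For a diagonal metric, Gamma^k_{ij} = (1/2) g^{kk} (dg_{ik}/dx_j + dg_{jk}/dx_i - dg_{ij}/dx_k).
The metric is diagonal, so g_{ab} = 0 for a != b.
At the given point: g_{11} = 128, g_{22} = 48
g^{22} = 1/48
dg_{12}/dx_1 = 0 (off-diagonal)
dg_{12}/dx_1 = 0 (off-diagonal)
dg_{11}/dx_2 = dg_{11}/dx_2 = 96
Numerator = 0 + 0 - 96 = -96
Gamma^2_{11} = -96 / (2 * 48) = -1

-1


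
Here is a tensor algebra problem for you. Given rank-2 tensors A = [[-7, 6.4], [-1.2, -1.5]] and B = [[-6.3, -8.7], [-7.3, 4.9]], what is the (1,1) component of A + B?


Tensor addition is component-wise: (A + B)_{ij} = A_{ij} + B_{ij}.
A_{11} = -7
B_{11} = -6.3
(A + B)_{11} = -7 + -6.3 = -13.3

-13.3


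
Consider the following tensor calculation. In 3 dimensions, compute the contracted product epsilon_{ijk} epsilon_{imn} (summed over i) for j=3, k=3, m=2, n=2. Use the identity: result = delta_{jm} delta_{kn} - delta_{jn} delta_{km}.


Using the identity: epsilon_{ijk} epsilon_{imn} = delta_{jm} delta_{kn} - delta_{jn} delta_{km}.
delta_{32} = 0
delta_{32} = 0
delta_{32} = 0
delta_{32} = 0
Result = 0 * 0 - 0 * 0 = 0 - 0 = 0

0


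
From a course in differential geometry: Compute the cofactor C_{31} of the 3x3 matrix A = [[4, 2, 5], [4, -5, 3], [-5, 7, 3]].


To find cofactor C_{31}, delete row 3 and column 1.
The resulting 2x2 submatrix is: [[2, 5], [-5, 3]]
Minor M_{31} = 2*3 - 5*-5
  = 6 - -25 = 31
Sign = (-1)^(3+1) = (-1)^4 = 1
Cofactor C_{31} = 1 * 31 = 31

31


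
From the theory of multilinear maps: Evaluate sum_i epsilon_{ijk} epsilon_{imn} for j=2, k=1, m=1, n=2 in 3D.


Using the identity: epsilon_{ijk} epsilon_{imn} = delta_{jm} delta_{kn} - delta_{jn} delta_{km}.
delta_{21} = 0
delta_{12} = 0
delta_{22} = 1
delta_{11} = 1
Result = 0 * 0 - 1 * 1 = 0 - 1 = -1

-1


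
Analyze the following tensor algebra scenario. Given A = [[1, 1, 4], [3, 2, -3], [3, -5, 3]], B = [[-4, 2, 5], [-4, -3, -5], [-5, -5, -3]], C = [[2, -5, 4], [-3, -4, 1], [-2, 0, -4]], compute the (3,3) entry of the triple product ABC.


(ABC)_{33} = sum_m (AB)_{3m} C_{m3}. First compute row 3 of AB.
(AB)_{31} = 3*-4 + -5*-4 + 3*-5 = -7
(AB)_{32} = 3*2 + -5*-3 + 3*-5 = 6
(AB)_{33} = 3*5 + -5*-5 + 3*-3 = 31
Now contract with column 3 of C:
(AB)_{31} * C_{13} = -7 * 4 = -28
(AB)_{32} * C_{23} = 6 * 1 = 6
(AB)_{33} * C_{33} = 31 * -4 = -124
(ABC)_{33} = -28 + 6 + -124 = -146

-146


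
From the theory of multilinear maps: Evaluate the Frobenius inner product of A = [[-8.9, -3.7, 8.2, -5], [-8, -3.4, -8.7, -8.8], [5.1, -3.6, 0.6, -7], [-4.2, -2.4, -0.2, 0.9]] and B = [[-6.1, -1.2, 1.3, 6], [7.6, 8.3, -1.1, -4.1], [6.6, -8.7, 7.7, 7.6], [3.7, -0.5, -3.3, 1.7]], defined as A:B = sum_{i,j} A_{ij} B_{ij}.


A:B = sum over all i,j of A_{ij} * B_{ij}.
Row 1: -8.9*-6.1=54.29, -3.7*-1.2=4.44, 8.2*1.3=10.66, -5*6=-30 => row sum = 39.39
Row 2: -8*7.6=-60.8, -3.4*8.3=-28.22, -8.7*-1.1=9.57, -8.8*-4.1=36.08 => row sum = -43.37
Row 3: 5.1*6.6=33.66, -3.6*-8.7=31.32, 0.6*7.7=4.62, -7*7.6=-53.2 => row sum = 16.4
Row 4: -4.2*3.7=-15.54, -2.4*-0.5=1.2, -0.2*-3.3=0.66, 0.9*1.7=1.53 => row sum = -12.15
Total = 39.39 + -43.37 + 16.4 + -12.15 = 0.27

0.27


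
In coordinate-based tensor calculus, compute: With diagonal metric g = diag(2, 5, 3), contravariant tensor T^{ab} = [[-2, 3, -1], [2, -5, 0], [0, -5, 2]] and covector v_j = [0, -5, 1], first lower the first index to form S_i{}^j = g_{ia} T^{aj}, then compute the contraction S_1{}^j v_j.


Step 1: lower the first index. For a diagonal metric, g_{ia} T^{aj} = g_{ii} T^{ij} (no sum on i).
g_{11} = 2
S_1{}^1 = 2 * T^{11} = 2 * -2 = -4
S_1{}^2 = 2 * T^{12} = 2 * 3 = 6
S_1{}^3 = 2 * T^{13} = 2 * -1 = -2
Step 2: contract S_1{}^j with v_j.
S_1{}^1 * v_1 = -4 * 0 = 0
S_1{}^2 * v_2 = 6 * -5 = -30
S_1{}^3 * v_3 = -2 * 1 = -2
Result = 0 + -30 + -2 = -32

-32


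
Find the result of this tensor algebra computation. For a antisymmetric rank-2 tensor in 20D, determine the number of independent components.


A antisymmetric rank-2 tensor in d dimensions has d(d-1)/2 independent components.
d = 20
d(d-1)/2 = 20 * 19 / 2 = 380 / 2 = 190

190


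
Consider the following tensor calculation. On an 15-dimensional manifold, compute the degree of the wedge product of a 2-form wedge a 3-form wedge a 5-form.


The degree of a wedge product is the sum of the degrees of the individual forms.
Degrees: 2, 3, 5
Total degree = 2 + 3 + 5 = 10

10


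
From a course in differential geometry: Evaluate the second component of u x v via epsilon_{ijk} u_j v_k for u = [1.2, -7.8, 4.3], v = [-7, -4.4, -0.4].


(u x v)_2 = sum_{j,k} epsilon_{2jk} u_j v_k. Only permutations of (1,2,3) contribute; the two non-zero terms are:
eps_{213} u_1 v_3 = -1 * 1.2 * -0.4 = 0.48
eps_{231} u_3 v_1 = 1 * 4.3 * -7 = -30.1
(u x v)_2 = -29.62

-29.62


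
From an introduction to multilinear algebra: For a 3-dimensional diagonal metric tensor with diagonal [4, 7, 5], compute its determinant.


For a diagonal metric, the determinant is the product of diagonal entries.
Diagonal entries: 4, 7, 5
det(g) = 4 * 7 * 5 = 140

140


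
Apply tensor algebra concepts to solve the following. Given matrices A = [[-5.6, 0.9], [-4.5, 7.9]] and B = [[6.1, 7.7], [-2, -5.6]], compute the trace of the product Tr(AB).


Tr(AB) = sum_i (AB)_{ii} where (AB)_{ii} = sum_k A_{ik} B_{ki}.
(AB)_{11} = -5.6*6.1 + 0.9*-2 = -35.96
(AB)_{22} = -4.5*7.7 + 7.9*-5.6 = -78.89
Tr(AB) = -35.96 + -78.89 = -114.85

-114.85


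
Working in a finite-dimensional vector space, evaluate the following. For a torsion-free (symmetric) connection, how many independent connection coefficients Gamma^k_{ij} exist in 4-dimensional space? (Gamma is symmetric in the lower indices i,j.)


Christoffel symbols Gamma^k_{ij} are symmetric in i,j, so there are d * d(d+1)/2 independent symbols.
d = 4
d(d+1)/2 = 4 * 5 / 2 = 10
Total = 4 * 10 = 40

40


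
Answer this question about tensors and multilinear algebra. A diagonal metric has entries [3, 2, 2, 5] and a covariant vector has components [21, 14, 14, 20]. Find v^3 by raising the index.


To raise an index with a diagonal metric: v^i = v_i / g_{ii}.
For index 3: v_3 = 14, g_{33} = 2
v^3 = 14 / 2 = 7

7


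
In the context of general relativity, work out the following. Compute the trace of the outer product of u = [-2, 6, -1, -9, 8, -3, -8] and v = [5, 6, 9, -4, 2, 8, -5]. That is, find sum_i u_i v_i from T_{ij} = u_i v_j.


The outer product gives T_{ij} = u_i v_j.
The trace (contraction) is Tr(T) = sum_i T_{ii} = sum_i u_i v_i.
Diagonal entries:
T_{11} = u_1 * v_1 = -2 * 5 = -10
T_{22} = u_2 * v_2 = 6 * 6 = 36
T_{33} = u_3 * v_3 = -1 * 9 = -9
T_{44} = u_4 * v_4 = -9 * -4 = 36
T_{55} = u_5 * v_5 = 8 * 2 = 16
T_{66} = u_6 * v_6 = -3 * 8 = -24
T_{77} = u_7 * v_7 = -8 * -5 = 40
Tr(T) = -10 + 36 + -9 + 36 + 16 + -24 + 40 = 85

85


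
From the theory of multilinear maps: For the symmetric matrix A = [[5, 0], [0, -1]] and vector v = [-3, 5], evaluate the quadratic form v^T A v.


First compute Av:
(Av)_1 = 5*-3 + 0*5 = -15
(Av)_2 = 0*-3 + -1*5 = -5
Av = [-15, -5]
Then v^T (Av) = -3*-15 + 5*-5
= 45 + -25 = 20

20


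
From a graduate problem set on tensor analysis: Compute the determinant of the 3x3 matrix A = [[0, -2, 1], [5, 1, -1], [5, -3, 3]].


Expanding along the first row, det(A) = a11*M_11 - a12*M_12 + a13*M_13, where M_1j is the (1,j) minor.
Minor M_11 = 1*3 - -1*-3 = 0
Minor M_12 = 5*3 - -1*5 = 20
Minor M_13 = 5*-3 - 1*5 = -20
det = 0*(0) - -2*(20) + 1*(-20)
    = 0 - -40 + -20
    = 20

20


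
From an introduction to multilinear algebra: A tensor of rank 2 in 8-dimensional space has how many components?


The number of components of a rank-r tensor in d dimensions is d^r.
Here d = 8 and r = 2.
8^2 = 64

64


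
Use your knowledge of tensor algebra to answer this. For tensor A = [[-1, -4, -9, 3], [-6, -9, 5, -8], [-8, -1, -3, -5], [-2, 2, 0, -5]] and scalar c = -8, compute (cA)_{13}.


Scalar multiplication: (cA)_{ij} = c * A_{ij}.
c = -8
A_{13} = -9
(cA)_{13} = -8 * -9 = 72

72


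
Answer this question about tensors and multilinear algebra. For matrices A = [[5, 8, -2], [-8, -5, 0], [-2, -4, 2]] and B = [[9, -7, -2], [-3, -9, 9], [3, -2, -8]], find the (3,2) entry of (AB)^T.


(AB)^T_{ij} = (AB)_{ji} = sum_k A_{jk} B_{ki}.
For i=3, j=2 we need (AB)_{23}:
A_{21} * B_{13} = -8 * -2 = 16
A_{22} * B_{23} = -5 * 9 = -45
A_{23} * B_{33} = 0 * -8 = 0
Sum = 16 + -45 + 0 = -29

-29


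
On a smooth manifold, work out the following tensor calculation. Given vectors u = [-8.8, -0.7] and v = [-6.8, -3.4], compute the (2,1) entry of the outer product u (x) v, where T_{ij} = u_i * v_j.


The outer product entry T_{ij} = u_i * v_j.
We need i=2, j=1.
u_2 = -0.7, v_1 = -6.8
T_{2,1} = -0.7 * -6.8 = 4.76

4.76


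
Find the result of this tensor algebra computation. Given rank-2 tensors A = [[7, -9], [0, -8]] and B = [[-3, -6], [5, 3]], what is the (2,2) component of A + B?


Tensor addition is component-wise: (A + B)_{ij} = A_{ij} + B_{ij}.
A_{22} = -8
B_{22} = 3
(A + B)_{22} = -8 + 3 = -5

-5


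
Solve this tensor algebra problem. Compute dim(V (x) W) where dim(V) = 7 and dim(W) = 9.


The dimension of a tensor product is the product of dimensions.
dim(V) = 7, dim(W) = 9
dim(V (x) W) = 7 * 9 = 63

63


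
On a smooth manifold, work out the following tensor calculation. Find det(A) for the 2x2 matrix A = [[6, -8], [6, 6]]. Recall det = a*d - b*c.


For a 2x2 matrix [[a, b], [c, d]], det = a*d - b*c.
a = 6, b = -8, c = 6, d = 6
a*d = 6 * 6 = 36
b*c = -8 * 6 = -48
det = 36 - -48 = 84

84


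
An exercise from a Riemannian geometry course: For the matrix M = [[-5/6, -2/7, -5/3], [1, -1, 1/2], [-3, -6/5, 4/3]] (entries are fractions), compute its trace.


The trace is the sum of diagonal entries.
Diagonal: M[1,1] = -5/6, M[2,2] = -1, M[3,3] = 4/3
Tr(M) = -5/6 + -1 + 4/3
Computing step by step:
After adding M[1,1]: -5/6
After adding M[2,2]: -11/6
After adding M[3,3]: -1/2
Tr(M) = -1/2

-1/2


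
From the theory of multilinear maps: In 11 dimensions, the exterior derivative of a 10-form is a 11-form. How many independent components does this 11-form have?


The exterior derivative of a p-form is a (p+1)-form.
Its number of independent components is C(n, p+1).
n = 11, p+1 = 11
C(11, 11) = 1

1


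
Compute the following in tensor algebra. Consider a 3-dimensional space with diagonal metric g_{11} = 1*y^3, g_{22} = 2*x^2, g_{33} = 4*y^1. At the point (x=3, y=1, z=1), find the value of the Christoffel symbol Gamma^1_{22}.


For a diagonal metric, Gamma^k_{ij} = (1/2) g^{kk} (dg_{ik}/dx_j + dg_{jk}/dx_i - dg_{ij}/dx_k).
The metric is diagonal, so g_{ab} = 0 for a != b.
At the given point: g_{11} = 1, g_{22} = 18, g_{33} = 4
g^{11} = 1/1
dg_{21}/dx_2 = 0 (off-diagonal)
dg_{21}/dx_2 = 0 (off-diagonal)
dg_{22}/dx_1 = dg_{22}/dx_1 = 12
Numerator = 0 + 0 - 12 = -12
Gamma^1_{22} = -12 / (2 * 1) = -6

-6


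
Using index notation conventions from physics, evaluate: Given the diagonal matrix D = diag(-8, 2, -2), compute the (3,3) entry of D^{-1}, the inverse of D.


For a diagonal matrix, the inverse has entries (D^{-1})_{ii} = 1/d_{ii}.
The diagonal entries are: d_{11} = -8, d_{22} = 2, d_{33} = -2
We need (D^{-1})_{33} = 1/d_{33} = 1/-2 = -1/2

-1/2


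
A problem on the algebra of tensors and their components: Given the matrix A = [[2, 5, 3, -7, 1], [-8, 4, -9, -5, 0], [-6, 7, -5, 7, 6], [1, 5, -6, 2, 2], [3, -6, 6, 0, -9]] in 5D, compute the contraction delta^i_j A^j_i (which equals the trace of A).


The contraction (trace) of a rank-2 tensor is the sum of its diagonal elements.
Diagonal entries: A[1,1] = 2, A[2,2] = 4, A[3,3] = -5, A[4,4] = 2, A[5,5] = -9
Tr(A) = 2 + 4 + -5 + 2 + -9 = -6

-6


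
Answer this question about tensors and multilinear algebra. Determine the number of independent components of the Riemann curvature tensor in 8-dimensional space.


The Riemann tensor in d dimensions has d^2(d^2 - 1)/12 independent components.
d = 8, so d^2 = 64
d^2 - 1 = 63
d^2(d^2 - 1) = 64 * 63 = 4032
Divide by 12: 4032 / 12 = 336

336


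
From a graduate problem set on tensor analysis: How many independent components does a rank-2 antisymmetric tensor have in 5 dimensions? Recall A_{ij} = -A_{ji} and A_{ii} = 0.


An antisymmetric rank-2 tensor satisfies A_{ij} = -A_{ji}, so diagonal entries are zero.
The independent components are the upper-triangular entries: C(n, 2) = n(n-1)/2.
n = 5
C(5, 2) = 5 * 4 / 2 = 20 / 2 = 10

10


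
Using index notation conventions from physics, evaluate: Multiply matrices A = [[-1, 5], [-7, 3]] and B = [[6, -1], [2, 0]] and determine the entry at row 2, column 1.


(AB)_{ij} = sum_k A_{ik} B_{kj}.
For i=2, j=1:
A_{21} * B_{11} = -7 * 6 = -42
A_{22} * B_{21} = 3 * 2 = 6
Sum = -42 + 6 = -36

-36


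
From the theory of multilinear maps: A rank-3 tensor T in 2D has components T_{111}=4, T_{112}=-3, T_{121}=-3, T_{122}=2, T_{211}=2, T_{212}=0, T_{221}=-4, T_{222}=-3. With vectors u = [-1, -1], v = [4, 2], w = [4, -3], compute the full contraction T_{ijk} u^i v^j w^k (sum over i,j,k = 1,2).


S = sum over i,j,k of T_{ijk} u_i v_j w_k. Expanding all 8 terms:
T_{111}*u_1*v_1*w_1 = 4*-1*4*4 = -64  (running total: -64)
T_{112}*u_1*v_1*w_2 = -3*-1*4*-3 = -36  (running total: -100)
T_{121}*u_1*v_2*w_1 = -3*-1*2*4 = 24  (running total: -76)
T_{122}*u_1*v_2*w_2 = 2*-1*2*-3 = 12  (running total: -64)
T_{211}*u_2*v_1*w_1 = 2*-1*4*4 = -32  (running total: -96)
T_{212}*u_2*v_1*w_2 = 0*-1*4*-3 = 0  (running total: -96)
T_{221}*u_2*v_2*w_1 = -4*-1*2*4 = 32  (running total: -64)
T_{222}*u_2*v_2*w_2 = -3*-1*2*-3 = -18  (running total: -82)
S = -82

-82


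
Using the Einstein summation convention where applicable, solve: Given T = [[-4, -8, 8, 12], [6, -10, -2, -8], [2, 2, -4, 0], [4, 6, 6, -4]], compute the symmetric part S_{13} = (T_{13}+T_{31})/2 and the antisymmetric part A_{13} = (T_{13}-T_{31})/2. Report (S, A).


T_{13} = 8
T_{31} = 2
S_{13} = (8 + 2)/2 = 10/2 = 5
A_{13} = (8 - 2)/2 = 6/2 = 3
Check: S + A = 5 + 3 = 8 = T_{13}.

(5, 3)


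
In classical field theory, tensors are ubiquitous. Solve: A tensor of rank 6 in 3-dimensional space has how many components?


The number of components of a rank-r tensor in d dimensions is d^r.
Here d = 3 and r = 6.
3^6 = 729

729


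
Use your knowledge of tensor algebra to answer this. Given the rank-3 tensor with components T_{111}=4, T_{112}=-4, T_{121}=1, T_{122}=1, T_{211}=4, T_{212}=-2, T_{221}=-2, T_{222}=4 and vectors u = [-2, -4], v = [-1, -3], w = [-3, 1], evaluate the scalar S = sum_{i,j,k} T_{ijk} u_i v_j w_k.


S = sum over i,j,k of T_{ijk} u_i v_j w_k. Expanding all 8 terms:
T_{111}*u_1*v_1*w_1 = 4*-2*-1*-3 = -24  (running total: -24)
T_{112}*u_1*v_1*w_2 = -4*-2*-1*1 = -8  (running total: -32)
T_{121}*u_1*v_2*w_1 = 1*-2*-3*-3 = -18  (running total: -50)
T_{122}*u_1*v_2*w_2 = 1*-2*-3*1 = 6  (running total: -44)
T_{211}*u_2*v_1*w_1 = 4*-4*-1*-3 = -48  (running total: -92)
T_{212}*u_2*v_1*w_2 = -2*-4*-1*1 = -8  (running total: -100)
T_{221}*u_2*v_2*w_1 = -2*-4*-3*-3 = 72  (running total: -28)
T_{222}*u_2*v_2*w_2 = 4*-4*-3*1 = 48  (running total: 20)
S = 20

20


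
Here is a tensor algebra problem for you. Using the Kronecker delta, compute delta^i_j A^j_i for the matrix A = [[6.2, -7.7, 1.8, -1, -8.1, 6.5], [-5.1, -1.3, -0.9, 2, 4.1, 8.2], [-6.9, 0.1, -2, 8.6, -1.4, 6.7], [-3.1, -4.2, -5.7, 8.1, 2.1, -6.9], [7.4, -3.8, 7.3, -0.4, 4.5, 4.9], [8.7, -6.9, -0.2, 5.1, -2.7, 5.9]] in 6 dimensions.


The contraction (trace) of a rank-2 tensor is the sum of its diagonal elements.
Diagonal entries: A[1,1] = 6.2, A[2,2] = -1.3, A[3,3] = -2, A[4,4] = 8.1, A[5,5] = 4.5, A[6,6] = 5.9
Tr(A) = 6.2 + -1.3 + -2 + 8.1 + 4.5 + 5.9 = 21.4

21.4


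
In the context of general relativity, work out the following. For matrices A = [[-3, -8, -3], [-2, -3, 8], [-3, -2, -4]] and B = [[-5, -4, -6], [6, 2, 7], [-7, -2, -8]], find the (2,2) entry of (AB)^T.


(AB)^T_{ij} = (AB)_{ji} = sum_k A_{jk} B_{ki}.
For i=2, j=2 we need (AB)_{22}:
A_{21} * B_{12} = -2 * -4 = 8
A_{22} * B_{22} = -3 * 2 = -6
A_{23} * B_{32} = 8 * -2 = -16
Sum = 8 + -6 + -16 = -14

-14


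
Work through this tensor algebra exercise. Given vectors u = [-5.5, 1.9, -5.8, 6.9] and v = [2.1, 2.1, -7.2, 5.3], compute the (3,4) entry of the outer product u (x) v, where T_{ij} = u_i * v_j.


The outer product entry T_{ij} = u_i * v_j.
We need i=3, j=4.
u_3 = -5.8, v_4 = 5.3
T_{3,4} = -5.8 * 5.3 = -30.74

-30.74


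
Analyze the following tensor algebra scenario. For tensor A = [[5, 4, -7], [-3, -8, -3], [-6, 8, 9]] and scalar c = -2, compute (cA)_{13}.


Scalar multiplication: (cA)_{ij} = c * A_{ij}.
c = -2
A_{13} = -7
(cA)_{13} = -2 * -7 = 14

14


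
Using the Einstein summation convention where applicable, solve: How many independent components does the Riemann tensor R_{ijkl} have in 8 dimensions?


The Riemann tensor in d dimensions has d^2(d^2 - 1)/12 independent components.
d = 8, so d^2 = 64
d^2 - 1 = 63
d^2(d^2 - 1) = 64 * 63 = 4032
Divide by 12: 4032 / 12 = 336

336


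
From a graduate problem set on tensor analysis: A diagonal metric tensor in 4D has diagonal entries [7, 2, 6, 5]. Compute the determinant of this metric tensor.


For a diagonal metric, the determinant is the product of diagonal entries.
Diagonal entries: 7, 2, 6, 5
det(g) = 7 * 2 * 6 * 5 = 420

420


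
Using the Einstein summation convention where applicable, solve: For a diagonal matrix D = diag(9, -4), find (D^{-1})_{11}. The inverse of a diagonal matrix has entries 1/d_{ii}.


For a diagonal matrix, the inverse has entries (D^{-1})_{ii} = 1/d_{ii}.
The diagonal entries are: d_{11} = 9, d_{22} = -4
We need (D^{-1})_{11} = 1/d_{11} = 1/9 = 1/9

1/9


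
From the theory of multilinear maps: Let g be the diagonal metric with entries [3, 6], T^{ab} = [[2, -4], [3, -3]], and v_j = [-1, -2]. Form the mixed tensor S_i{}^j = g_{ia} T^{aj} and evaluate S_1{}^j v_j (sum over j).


Step 1: lower the first index. For a diagonal metric, g_{ia} T^{aj} = g_{ii} T^{ij} (no sum on i).
g_{11} = 3
S_1{}^1 = 3 * T^{11} = 3 * 2 = 6
S_1{}^2 = 3 * T^{12} = 3 * -4 = -12
Step 2: contract S_1{}^j with v_j.
S_1{}^1 * v_1 = 6 * -1 = -6
S_1{}^2 * v_2 = -12 * -2 = 24
Result = -6 + 24 = 18

18


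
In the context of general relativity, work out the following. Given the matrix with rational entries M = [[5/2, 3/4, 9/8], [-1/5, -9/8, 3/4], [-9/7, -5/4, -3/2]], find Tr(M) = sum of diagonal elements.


The trace is the sum of diagonal entries.
Diagonal: M[1,1] = 5/2, M[2,2] = -9/8, M[3,3] = -3/2
Tr(M) = 5/2 + -9/8 + -3/2
Computing step by step:
After adding M[1,1]: 5/2
After adding M[2,2]: 11/8
After adding M[3,3]: -1/8
Tr(M) = -1/8

-1/8


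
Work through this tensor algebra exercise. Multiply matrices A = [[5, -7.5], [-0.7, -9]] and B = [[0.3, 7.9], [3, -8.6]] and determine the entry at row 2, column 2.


(AB)_{ij} = sum_k A_{ik} B_{kj}.
For i=2, j=2:
A_{21} * B_{12} = -0.7 * 7.9 = -5.53
A_{22} * B_{22} = -9 * -8.6 = 77.4
Sum = -5.53 + 77.4 = 71.87

71.87


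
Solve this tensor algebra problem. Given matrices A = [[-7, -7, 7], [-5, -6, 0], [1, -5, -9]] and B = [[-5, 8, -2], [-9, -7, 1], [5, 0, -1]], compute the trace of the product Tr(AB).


Tr(AB) = sum_i (AB)_{ii} where (AB)_{ii} = sum_k A_{ik} B_{ki}.
(AB)_{11} = -7*-5 + -7*-9 + 7*5 = 133
(AB)_{22} = -5*8 + -6*-7 + 0*0 = 2
(AB)_{33} = 1*-2 + -5*1 + -9*-1 = 2
Tr(AB) = 133 + 2 + 2 = 137

137


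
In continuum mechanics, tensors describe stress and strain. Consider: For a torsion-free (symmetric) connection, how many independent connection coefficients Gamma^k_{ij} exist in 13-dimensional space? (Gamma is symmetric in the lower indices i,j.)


Christoffel symbols Gamma^k_{ij} are symmetric in i,j, so there are d * d(d+1)/2 independent symbols.
d = 13
d(d+1)/2 = 13 * 14 / 2 = 91
Total = 13 * 91 = 1183

1183


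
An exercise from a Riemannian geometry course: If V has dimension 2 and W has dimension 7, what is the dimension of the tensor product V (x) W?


The dimension of a tensor product is the product of dimensions.
dim(V) = 2, dim(W) = 7
dim(V (x) W) = 2 * 7 = 14

14


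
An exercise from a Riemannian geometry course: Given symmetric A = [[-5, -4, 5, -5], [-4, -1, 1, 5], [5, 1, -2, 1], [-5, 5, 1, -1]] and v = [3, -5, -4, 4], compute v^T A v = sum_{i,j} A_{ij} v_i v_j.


First compute Av:
(Av)_1 = -5*3 + -4*-5 + 5*-4 + -5*4 = -35
(Av)_2 = -4*3 + -1*-5 + 1*-4 + 5*4 = 9
(Av)_3 = 5*3 + 1*-5 + -2*-4 + 1*4 = 22
(Av)_4 = -5*3 + 5*-5 + 1*-4 + -1*4 = -48
Av = [-35, 9, 22, -48]
Then v^T (Av) = 3*-35 + -5*9 + -4*22 + 4*-48
= -105 + -45 + -88 + -192 = -430

-430


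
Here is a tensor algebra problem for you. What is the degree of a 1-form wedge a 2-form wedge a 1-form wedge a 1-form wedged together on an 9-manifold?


The degree of a wedge product is the sum of the degrees of the individual forms.
Degrees: 1, 2, 1, 1
Total degree = 1 + 2 + 1 + 1 = 5

5


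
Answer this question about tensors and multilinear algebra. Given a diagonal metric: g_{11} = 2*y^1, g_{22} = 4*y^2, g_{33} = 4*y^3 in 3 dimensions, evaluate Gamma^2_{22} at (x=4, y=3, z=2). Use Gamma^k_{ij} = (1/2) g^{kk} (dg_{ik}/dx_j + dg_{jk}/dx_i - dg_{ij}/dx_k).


For a diagonal metric, Gamma^k_{ij} = (1/2) g^{kk} (dg_{ik}/dx_j + dg_{jk}/dx_i - dg_{ij}/dx_k).
The metric is diagonal, so g_{ab} = 0 for a != b.
At the given point: g_{11} = 6, g_{22} = 36, g_{33} = 108
g^{22} = 1/36
dg_{22}/dx_2 = dg_{22}/dx_2 = 24
dg_{22}/dx_2 = dg_{22}/dx_2 = 24
dg_{22}/dx_2 = dg_{22}/dx_2 = 24
Numerator = 24 + 24 - 24 = 24
Gamma^2_{22} = 24 / (2 * 36) = 1/3

1/3


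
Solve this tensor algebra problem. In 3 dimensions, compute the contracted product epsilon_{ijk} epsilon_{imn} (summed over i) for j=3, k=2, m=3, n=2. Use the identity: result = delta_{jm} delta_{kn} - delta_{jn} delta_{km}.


Using the identity: epsilon_{ijk} epsilon_{imn} = delta_{jm} delta_{kn} - delta_{jn} delta_{km}.
delta_{33} = 1
delta_{22} = 1
delta_{32} = 0
delta_{23} = 0
Result = 1 * 1 - 0 * 0 = 1 - 0 = 1

1


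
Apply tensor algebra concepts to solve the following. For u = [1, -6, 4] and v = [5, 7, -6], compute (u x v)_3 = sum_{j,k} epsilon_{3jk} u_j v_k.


(u x v)_3 = sum_{j,k} epsilon_{3jk} u_j v_k. Only permutations of (1,2,3) contribute; the two non-zero terms are:
eps_{312} u_1 v_2 = 1 * 1 * 7 = 7
eps_{321} u_2 v_1 = -1 * -6 * 5 = 30
(u x v)_3 = 37

37


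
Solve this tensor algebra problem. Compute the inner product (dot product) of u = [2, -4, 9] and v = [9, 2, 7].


The inner product u . v = sum of u_i * v_i.
Term-by-term: 2 * 9, -4 * 2, 9 * 7
Products: 18, -8, 63
Sum = 18 + -8 + 63 = 73

73


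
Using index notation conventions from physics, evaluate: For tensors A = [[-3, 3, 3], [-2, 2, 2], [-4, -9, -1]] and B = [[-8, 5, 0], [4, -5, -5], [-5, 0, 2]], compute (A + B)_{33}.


Tensor addition is component-wise: (A + B)_{ij} = A_{ij} + B_{ij}.
A_{33} = -1
B_{33} = 2
(A + B)_{33} = -1 + 2 = 1

1


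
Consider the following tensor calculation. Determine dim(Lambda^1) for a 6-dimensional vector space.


The dimension of the space of p-forms on an n-dimensional space is C(n, p).
n = 6, p = 1
C(6, 1) = 6! / (1! * 5!) = 6

6


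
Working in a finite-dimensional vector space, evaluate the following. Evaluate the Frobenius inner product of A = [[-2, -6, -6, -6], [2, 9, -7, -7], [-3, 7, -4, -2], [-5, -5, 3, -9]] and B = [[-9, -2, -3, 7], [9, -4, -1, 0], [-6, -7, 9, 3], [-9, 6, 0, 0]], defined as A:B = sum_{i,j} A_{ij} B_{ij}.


A:B = sum over all i,j of A_{ij} * B_{ij}.
Row 1: -2*-9=18, -6*-2=12, -6*-3=18, -6*7=-42 => row sum = 6
Row 2: 2*9=18, 9*-4=-36, -7*-1=7, -7*0=0 => row sum = -11
Row 3: -3*-6=18, 7*-7=-49, -4*9=-36, -2*3=-6 => row sum = -73
Row 4: -5*-9=45, -5*6=-30, 3*0=0, -9*0=0 => row sum = 15
Total = 6 + -11 + -73 + 15 = -63

-63


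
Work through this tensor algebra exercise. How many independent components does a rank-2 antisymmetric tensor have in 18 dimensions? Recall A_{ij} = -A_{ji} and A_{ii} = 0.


An antisymmetric rank-2 tensor satisfies A_{ij} = -A_{ji}, so diagonal entries are zero.
The independent components are the upper-triangular entries: C(n, 2) = n(n-1)/2.
n = 18
C(18, 2) = 18 * 17 / 2 = 306 / 2 = 153

153


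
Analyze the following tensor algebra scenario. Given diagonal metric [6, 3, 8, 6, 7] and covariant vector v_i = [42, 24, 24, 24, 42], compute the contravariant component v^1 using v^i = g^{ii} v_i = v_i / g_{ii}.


To raise an index with a diagonal metric: v^i = v_i / g_{ii}.
For index 1: v_1 = 42, g_{11} = 6
v^1 = 42 / 6 = 7

7


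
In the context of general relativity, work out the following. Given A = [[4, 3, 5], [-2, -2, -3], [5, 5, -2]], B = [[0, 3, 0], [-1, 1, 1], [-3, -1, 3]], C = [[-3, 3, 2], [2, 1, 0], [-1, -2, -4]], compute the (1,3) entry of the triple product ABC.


(ABC)_{13} = sum_m (AB)_{1m} C_{m3}. First compute row 1 of AB.
(AB)_{11} = 4*0 + 3*-1 + 5*-3 = -18
(AB)_{12} = 4*3 + 3*1 + 5*-1 = 10
(AB)_{13} = 4*0 + 3*1 + 5*3 = 18
Now contract with column 3 of C:
(AB)_{11} * C_{13} = -18 * 2 = -36
(AB)_{12} * C_{23} = 10 * 0 = 0
(AB)_{13} * C_{33} = 18 * -4 = -72
(ABC)_{13} = -36 + 0 + -72 = -108

-108


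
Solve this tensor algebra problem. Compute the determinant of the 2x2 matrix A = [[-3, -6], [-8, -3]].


For a 2x2 matrix [[a, b], [c, d]], det = a*d - b*c.
a = -3, b = -6, c = -8, d = -3
a*d = -3 * -3 = 9
b*c = -6 * -8 = 48
det = 9 - 48 = -39

-39


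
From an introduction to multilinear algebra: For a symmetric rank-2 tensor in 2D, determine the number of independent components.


A symmetric rank-2 tensor in d dimensions has d(d+1)/2 independent components.
d = 2
d(d+1)/2 = 2 * 3 / 2 = 6 / 2 = 3

3


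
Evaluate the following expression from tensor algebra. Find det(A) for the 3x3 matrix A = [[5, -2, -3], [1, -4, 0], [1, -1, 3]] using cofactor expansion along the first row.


Expanding along the first row, det(A) = a11*M_11 - a12*M_12 + a13*M_13, where M_1j is the (1,j) minor.
Minor M_11 = -4*3 - 0*-1 = -12
Minor M_12 = 1*3 - 0*1 = 3
Minor M_13 = 1*-1 - -4*1 = 3
det = 5*(-12) - -2*(3) + -3*(3)
    = -60 - -6 + -9
    = -63

-63


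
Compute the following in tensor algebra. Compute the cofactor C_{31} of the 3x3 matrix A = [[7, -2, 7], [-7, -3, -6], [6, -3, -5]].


To find cofactor C_{31}, delete row 3 and column 1.
The resulting 2x2 submatrix is: [[-2, 7], [-3, -6]]
Minor M_{31} = -2*-6 - 7*-3
  = 12 - -21 = 33
Sign = (-1)^(3+1) = (-1)^4 = 1
Cofactor C_{31} = 1 * 33 = 33

33


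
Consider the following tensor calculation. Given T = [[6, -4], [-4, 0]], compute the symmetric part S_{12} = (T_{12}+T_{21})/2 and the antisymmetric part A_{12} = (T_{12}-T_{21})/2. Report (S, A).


T_{12} = -4
T_{21} = -4
S_{12} = (-4 + -4)/2 = -8/2 = -4
A_{12} = (-4 - -4)/2 = 0/2 = 0
Check: S + A = -4 + 0 = -4 = T_{12}.

(-4, 0)


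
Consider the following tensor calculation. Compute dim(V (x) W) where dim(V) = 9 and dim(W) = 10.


The dimension of a tensor product is the product of dimensions.
dim(V) = 9, dim(W) = 10
dim(V (x) W) = 9 * 10 = 90

90


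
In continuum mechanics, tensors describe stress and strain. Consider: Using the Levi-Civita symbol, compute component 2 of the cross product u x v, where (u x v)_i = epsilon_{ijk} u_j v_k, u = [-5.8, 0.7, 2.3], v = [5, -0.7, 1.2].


(u x v)_2 = sum_{j,k} epsilon_{2jk} u_j v_k. Only permutations of (1,2,3) contribute; the two non-zero terms are:
eps_{213} u_1 v_3 = -1 * -5.8 * 1.2 = 6.96
eps_{231} u_3 v_1 = 1 * 2.3 * 5 = 11.5
(u x v)_2 = 18.46

18.46


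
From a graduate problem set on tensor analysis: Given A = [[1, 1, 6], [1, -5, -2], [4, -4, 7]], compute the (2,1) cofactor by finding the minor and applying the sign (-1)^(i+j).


To find cofactor C_{21}, delete row 2 and column 1.
The resulting 2x2 submatrix is: [[1, 6], [-4, 7]]
Minor M_{21} = 1*7 - 6*-4
  = 7 - -24 = 31
Sign = (-1)^(2+1) = (-1)^3 = -1
Cofactor C_{21} = -1 * 31 = -31

-31


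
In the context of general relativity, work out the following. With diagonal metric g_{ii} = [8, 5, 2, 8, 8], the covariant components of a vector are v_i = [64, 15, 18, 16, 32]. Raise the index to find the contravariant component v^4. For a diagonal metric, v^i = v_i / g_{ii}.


To raise an index with a diagonal metric: v^i = v_i / g_{ii}.
For index 4: v_4 = 16, g_{44} = 8
v^4 = 16 / 8 = 2

2


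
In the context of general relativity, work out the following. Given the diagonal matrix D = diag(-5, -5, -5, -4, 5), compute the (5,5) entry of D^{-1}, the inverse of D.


For a diagonal matrix, the inverse has entries (D^{-1})_{ii} = 1/d_{ii}.
The diagonal entries are: d_{11} = -5, d_{22} = -5, d_{33} = -5, d_{44} = -4, d_{55} = 5
We need (D^{-1})_{55} = 1/d_{55} = 1/5 = 1/5

1/5


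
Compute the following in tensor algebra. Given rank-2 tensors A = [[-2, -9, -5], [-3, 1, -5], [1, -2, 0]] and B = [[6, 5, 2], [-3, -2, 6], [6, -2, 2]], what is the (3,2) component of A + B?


Tensor addition is component-wise: (A + B)_{ij} = A_{ij} + B_{ij}.
A_{32} = -2
B_{32} = -2
(A + B)_{32} = -2 + -2 = -4

-4


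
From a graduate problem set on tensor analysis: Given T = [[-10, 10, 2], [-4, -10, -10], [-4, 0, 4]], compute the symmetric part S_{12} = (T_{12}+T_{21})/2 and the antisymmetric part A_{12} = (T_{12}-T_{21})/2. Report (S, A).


T_{12} = 10
T_{21} = -4
S_{12} = (10 + -4)/2 = 6/2 = 3
A_{12} = (10 - -4)/2 = 14/2 = 7
Check: S + A = 3 + 7 = 10 = T_{12}.

(3, 7)


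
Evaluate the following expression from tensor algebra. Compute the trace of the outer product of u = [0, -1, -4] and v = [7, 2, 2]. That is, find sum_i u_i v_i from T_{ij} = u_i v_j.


The outer product gives T_{ij} = u_i v_j.
The trace (contraction) is Tr(T) = sum_i T_{ii} = sum_i u_i v_i.
Diagonal entries:
T_{11} = u_1 * v_1 = 0 * 7 = 0
T_{22} = u_2 * v_2 = -1 * 2 = -2
T_{33} = u_3 * v_3 = -4 * 2 = -8
Tr(T) = 0 + -2 + -8 = -10

-10


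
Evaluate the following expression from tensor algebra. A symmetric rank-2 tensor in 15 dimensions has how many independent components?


A symmetric rank-2 tensor in d dimensions has d(d+1)/2 independent components.
d = 15
d(d+1)/2 = 15 * 16 / 2 = 240 / 2 = 120

120


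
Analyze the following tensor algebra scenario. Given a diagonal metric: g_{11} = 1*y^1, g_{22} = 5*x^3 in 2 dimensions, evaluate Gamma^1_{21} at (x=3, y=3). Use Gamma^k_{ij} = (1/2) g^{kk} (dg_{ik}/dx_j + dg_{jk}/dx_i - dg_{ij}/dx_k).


For a diagonal metric, Gamma^k_{ij} = (1/2) g^{kk} (dg_{ik}/dx_j + dg_{jk}/dx_i - dg_{ij}/dx_k).
The metric is diagonal, so g_{ab} = 0 for a != b.
At the given point: g_{11} = 3, g_{22} = 135
g^{11} = 1/3
dg_{21}/dx_1 = 0 (off-diagonal)
dg_{11}/dx_2 = dg_{11}/dx_2 = 1
dg_{21}/dx_1 = 0 (off-diagonal)
Numerator = 0 + 1 - 0 = 1
Gamma^1_{21} = 1 / (2 * 3) = 1/6

1/6


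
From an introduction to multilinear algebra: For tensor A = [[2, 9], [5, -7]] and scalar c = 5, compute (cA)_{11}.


Scalar multiplication: (cA)_{ij} = c * A_{ij}.
c = 5
A_{11} = 2
(cA)_{11} = 5 * 2 = 10

10


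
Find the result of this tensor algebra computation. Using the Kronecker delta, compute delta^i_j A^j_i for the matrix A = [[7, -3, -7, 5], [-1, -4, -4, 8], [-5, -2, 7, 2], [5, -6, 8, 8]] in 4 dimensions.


The contraction (trace) of a rank-2 tensor is the sum of its diagonal elements.
Diagonal entries: A[1,1] = 7, A[2,2] = -4, A[3,3] = 7, A[4,4] = 8
Tr(A) = 7 + -4 + 7 + 8 = 18

18


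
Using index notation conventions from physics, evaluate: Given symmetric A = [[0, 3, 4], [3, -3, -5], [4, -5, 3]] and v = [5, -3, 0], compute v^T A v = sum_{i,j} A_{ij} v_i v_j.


First compute Av:
(Av)_1 = 0*5 + 3*-3 + 4*0 = -9
(Av)_2 = 3*5 + -3*-3 + -5*0 = 24
(Av)_3 = 4*5 + -5*-3 + 3*0 = 35
Av = [-9, 24, 35]
Then v^T (Av) = 5*-9 + -3*24 + 0*35
= -45 + -72 + 0 = -117

-117


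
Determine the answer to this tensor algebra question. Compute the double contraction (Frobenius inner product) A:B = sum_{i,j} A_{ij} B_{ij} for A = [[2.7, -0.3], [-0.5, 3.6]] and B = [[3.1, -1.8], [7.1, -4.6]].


A:B = sum over all i,j of A_{ij} * B_{ij}.
Row 1: 2.7*3.1=8.37, -0.3*-1.8=0.54 => row sum = 8.91
Row 2: -0.5*7.1=-3.55, 3.6*-4.6=-16.56 => row sum = -20.11
Total = 8.91 + -20.11 = -11.2

-11.2


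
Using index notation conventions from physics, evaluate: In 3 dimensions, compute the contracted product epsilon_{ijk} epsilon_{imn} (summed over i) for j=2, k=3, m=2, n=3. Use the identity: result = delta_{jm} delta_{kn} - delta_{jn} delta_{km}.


Using the identity: epsilon_{ijk} epsilon_{imn} = delta_{jm} delta_{kn} - delta_{jn} delta_{km}.
delta_{22} = 1
delta_{33} = 1
delta_{23} = 0
delta_{32} = 0
Result = 1 * 1 - 0 * 0 = 1 - 0 = 1

1


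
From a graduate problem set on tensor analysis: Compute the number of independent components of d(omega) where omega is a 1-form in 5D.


The exterior derivative of a p-form is a (p+1)-form.
Its number of independent components is C(n, p+1).
n = 5, p+1 = 2
C(5, 2) = 10

10


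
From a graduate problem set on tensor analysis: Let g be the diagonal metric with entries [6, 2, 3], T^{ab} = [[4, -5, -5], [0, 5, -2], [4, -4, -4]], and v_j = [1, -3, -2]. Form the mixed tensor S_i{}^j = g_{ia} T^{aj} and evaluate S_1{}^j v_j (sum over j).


Step 1: lower the first index. For a diagonal metric, g_{ia} T^{aj} = g_{ii} T^{ij} (no sum on i).
g_{11} = 6
S_1{}^1 = 6 * T^{11} = 6 * 4 = 24
S_1{}^2 = 6 * T^{12} = 6 * -5 = -30
S_1{}^3 = 6 * T^{13} = 6 * -5 = -30
Step 2: contract S_1{}^j with v_j.
S_1{}^1 * v_1 = 24 * 1 = 24
S_1{}^2 * v_2 = -30 * -3 = 90
S_1{}^3 * v_3 = -30 * -2 = 60
Result = 24 + 90 + 60 = 174

174


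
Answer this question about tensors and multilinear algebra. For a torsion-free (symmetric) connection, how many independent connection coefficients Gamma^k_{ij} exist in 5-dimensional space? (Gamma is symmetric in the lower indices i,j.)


Christoffel symbols Gamma^k_{ij} are symmetric in i,j, so there are d * d(d+1)/2 independent symbols.
d = 5
d(d+1)/2 = 5 * 6 / 2 = 15
Total = 5 * 15 = 75

75


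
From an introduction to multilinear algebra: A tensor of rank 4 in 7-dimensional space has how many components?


The number of components of a rank-r tensor in d dimensions is d^r.
Here d = 7 and r = 4.
7^4 = 2401

2401


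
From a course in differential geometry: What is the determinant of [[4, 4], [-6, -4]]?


For a 2x2 matrix [[a, b], [c, d]], det = a*d - b*c.
a = 4, b = 4, c = -6, d = -4
a*d = 4 * -4 = -16
b*c = 4 * -6 = -24
det = -16 - -24 = 8

8


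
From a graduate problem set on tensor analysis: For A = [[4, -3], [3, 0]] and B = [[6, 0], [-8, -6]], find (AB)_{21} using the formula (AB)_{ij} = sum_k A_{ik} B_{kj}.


(AB)_{ij} = sum_k A_{ik} B_{kj}.
For i=2, j=1:
A_{21} * B_{11} = 3 * 6 = 18
A_{22} * B_{21} = 0 * -8 = 0
Sum = 18 + 0 = 18

18


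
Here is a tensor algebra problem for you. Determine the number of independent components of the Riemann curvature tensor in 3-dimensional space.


The Riemann tensor in d dimensions has d^2(d^2 - 1)/12 independent components.
d = 3, so d^2 = 9
d^2 - 1 = 8
d^2(d^2 - 1) = 9 * 8 = 72
Divide by 12: 72 / 12 = 6

6


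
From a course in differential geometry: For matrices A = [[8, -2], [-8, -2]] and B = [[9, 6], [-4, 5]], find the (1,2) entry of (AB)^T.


(AB)^T_{ij} = (AB)_{ji} = sum_k A_{jk} B_{ki}.
For i=1, j=2 we need (AB)_{21}:
A_{21} * B_{11} = -8 * 9 = -72
A_{22} * B_{21} = -2 * -4 = 8
Sum = -72 + 8 = -64

-64


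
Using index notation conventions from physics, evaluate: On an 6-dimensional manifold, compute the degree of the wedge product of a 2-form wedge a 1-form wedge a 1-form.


The degree of a wedge product is the sum of the degrees of the individual forms.
Degrees: 2, 1, 1
Total degree = 2 + 1 + 1 = 4

4
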